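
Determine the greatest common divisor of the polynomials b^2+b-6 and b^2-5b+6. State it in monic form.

b-2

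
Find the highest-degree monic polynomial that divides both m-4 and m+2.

1

Repeated division with remainder:
  m-4 = (m+2) + (-6)
  m+2 = (-(1/6)m-1/3)(-6) + (0)
The last nonzero remainder is the constant -6, so the polynomials are coprime and gcd = 1.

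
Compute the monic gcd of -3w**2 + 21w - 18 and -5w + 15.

1

Repeated division with remainder:
  -3w**2 + 21w - 18 = ((3/5)w - 12/5)(-5w + 15) + (18)
  -5w + 15 = (-(5/18)w + 5/6)(18) + (0)
The last nonzero remainder is the constant 18, so the polynomials are coprime and gcd = 1.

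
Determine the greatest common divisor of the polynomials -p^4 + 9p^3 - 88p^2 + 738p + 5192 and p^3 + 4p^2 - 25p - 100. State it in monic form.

Euclidean algorithm in ℚ[p]:
  -p^4 + 9p^3 - 88p^2 + 738p + 5192 = (-p + 13)(p^3 + 4p^2 - 25p - 100) + (-165p^2 + 963p + 6492)
  p^3 + 4p^2 - 25p - 100 = (-(1/165)p - 541/9075)(-165p^2 + 963p + 6492) + ((217056/3025)p + 868224/3025)
  -165p^2 + 963p + 6492 = (-(166375/72352)p + 1636525/72352)((217056/3025)p + 868224/3025) + (0)
Last nonzero remainder: (217056/3025)p + 868224/3025. Dividing through by 217056/3025 gives the monic gcd p + 4.

p + 4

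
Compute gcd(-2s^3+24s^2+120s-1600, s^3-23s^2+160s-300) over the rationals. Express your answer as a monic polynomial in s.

By polynomial division,
  -2s^3+24s^2+120s-1600 = (-2)(s^3-23s^2+160s-300) + (-22s^2+440s-2200)
  s^3-23s^2+160s-300 = (-(1/22)s+3/22)(-22s^2+440s-2200) + (0)
Last nonzero remainder: -22s^2+440s-2200. Dividing through by -22 gives the monic gcd s^2-20s+100.

s^2-20s+100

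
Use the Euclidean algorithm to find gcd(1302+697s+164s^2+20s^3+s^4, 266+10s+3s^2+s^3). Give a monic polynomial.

Euclidean algorithm in ℚ[s]:
  s^4+20s^3+164s^2+697s+1302 = (s+17)(s^3+3s^2+10s+266) + (103s^2+261s−3220)
  s^3+3s^2+10s+266 = ((1/103)s+48/10609)(103s^2+261s−3220) + ((425222/10609)s+2976554/10609)
  103s^2+261s−3220 = ((1092727/425222)s−2440070/212611)((425222/10609)s+2976554/10609) + (0)
Last nonzero remainder: (425222/10609)s+2976554/10609. Dividing through by 425222/10609 gives the monic gcd s+7.

7+s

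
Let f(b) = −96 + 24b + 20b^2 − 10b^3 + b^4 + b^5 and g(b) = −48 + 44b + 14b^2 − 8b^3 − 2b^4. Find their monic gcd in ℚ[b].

−8 + 2b + b^2

Repeated division with remainder:
  b^5 + b^4 − 10b^3 + 20b^2 + 24b − 96 = (−(1/2)b + 3/2)(−2b^4 − 8b^3 + 14b^2 + 44b − 48) + (9b^3 + 21b^2 − 66b − 24)
  −2b^4 − 8b^3 + 14b^2 + 44b − 48 = (−(2/9)b − 10/27)(9b^3 + 21b^2 − 66b − 24) + ((64/9)b^2 + (128/9)b − 512/9)
  9b^3 + 21b^2 − 66b − 24 = ((81/64)b + 27/64)((64/9)b^2 + (128/9)b − 512/9) + (0)
Last nonzero remainder: (64/9)b^2 + (128/9)b − 512/9. Dividing through by 64/9 gives the monic gcd b^2 + 2b − 8.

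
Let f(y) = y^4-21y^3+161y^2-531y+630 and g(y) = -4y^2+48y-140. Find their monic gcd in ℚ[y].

y^2-12y+35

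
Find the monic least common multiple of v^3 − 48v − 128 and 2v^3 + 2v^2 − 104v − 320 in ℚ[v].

v^4 + 5v^3 − 48v^2 − 368v − 640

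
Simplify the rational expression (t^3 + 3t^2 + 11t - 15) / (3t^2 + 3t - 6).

By polynomial division,
  t^3 + 3t^2 + 11t - 15 = ((1/3)t + 2/3)(3t^2 + 3t - 6) + (11t - 11)
  3t^2 + 3t - 6 = ((3/11)t + 6/11)(11t - 11) + (0)
Last nonzero remainder: 11t - 11. Dividing through by 11 gives the monic gcd t - 1.
Cancel t - 1 from numerator and denominator to get the reduced form.

(t^2 + 4t + 15)/(3t + 6)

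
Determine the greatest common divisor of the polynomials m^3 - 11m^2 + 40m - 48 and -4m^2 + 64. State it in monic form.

m - 4

Euclidean algorithm in ℚ[m]:
  m^3 - 11m^2 + 40m - 48 = (-(1/4)m + 11/4)(-4m^2 + 64) + (56m - 224)
  -4m^2 + 64 = (-(1/14)m - 2/7)(56m - 224) + (0)
Last nonzero remainder: 56m - 224. Dividing through by 56 gives the monic gcd m - 4.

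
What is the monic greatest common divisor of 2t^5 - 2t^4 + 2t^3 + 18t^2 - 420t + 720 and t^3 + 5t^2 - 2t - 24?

Repeated division with remainder:
  2t^5 - 2t^4 + 2t^3 + 18t^2 - 420t + 720 = (2t^2 - 12t + 66)(t^3 + 5t^2 - 2t - 24) + (-288t^2 - 576t + 2304)
  t^3 + 5t^2 - 2t - 24 = (-(1/288)t - 1/96)(-288t^2 - 576t + 2304) + (0)
Last nonzero remainder: -288t^2 - 576t + 2304. Dividing through by -288 gives the monic gcd t^2 + 2t - 8.

t^2 + 2t - 8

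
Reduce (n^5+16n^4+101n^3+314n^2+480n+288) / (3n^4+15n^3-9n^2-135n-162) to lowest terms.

Euclidean algorithm in ℚ[n]:
  n^5+16n^4+101n^3+314n^2+480n+288 = ((1/3)n+11/3)(3n^4+15n^3-9n^2-135n-162) + (49n^3+392n^2+1029n+882)
  3n^4+15n^3-9n^2-135n-162 = ((3/49)n-9/49)(49n^3+392n^2+1029n+882) + (0)
Last nonzero remainder: 49n^3+392n^2+1029n+882. Dividing through by 49 gives the monic gcd n^3+8n^2+21n+18.
Cancel n^3+8n^2+21n+18 from numerator and denominator to get the reduced form.

(n^2+8n+16)/(3n-9)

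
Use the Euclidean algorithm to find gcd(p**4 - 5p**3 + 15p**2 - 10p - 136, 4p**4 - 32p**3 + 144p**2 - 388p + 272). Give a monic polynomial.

p**3 - 7p**2 + 29p - 68

Euclidean algorithm in ℚ[p]:
  p**4 - 5p**3 + 15p**2 - 10p - 136 = (1/4)(4p**4 - 32p**3 + 144p**2 - 388p + 272) + (3p**3 - 21p**2 + 87p - 204)
  4p**4 - 32p**3 + 144p**2 - 388p + 272 = ((4/3)p - 4/3)(3p**3 - 21p**2 + 87p - 204) + (0)
Last nonzero remainder: 3p**3 - 21p**2 + 87p - 204. Dividing through by 3 gives the monic gcd p**3 - 7p**2 + 29p - 68.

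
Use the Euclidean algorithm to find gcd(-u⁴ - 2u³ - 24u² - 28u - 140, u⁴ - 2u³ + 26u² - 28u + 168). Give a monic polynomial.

Repeated division with remainder:
  -u⁴ - 2u³ - 24u² - 28u - 140 = (-1)(u⁴ - 2u³ + 26u² - 28u + 168) + (-4u³ + 2u² - 56u + 28)
  u⁴ - 2u³ + 26u² - 28u + 168 = (-(1/4)u + 3/8)(-4u³ + 2u² - 56u + 28) + ((45/4)u² + 315/2)
  -4u³ + 2u² - 56u + 28 = (-(16/45)u + 8/45)((45/4)u² + 315/2) + (0)
Last nonzero remainder: (45/4)u² + 315/2. Dividing through by 45/4 gives the monic gcd u² + 14.

u² + 14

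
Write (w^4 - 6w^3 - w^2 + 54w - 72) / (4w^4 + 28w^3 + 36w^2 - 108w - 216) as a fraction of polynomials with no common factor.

Repeated division with remainder:
  w^4 - 6w^3 - w^2 + 54w - 72 = (1/4)(4w^4 + 28w^3 + 36w^2 - 108w - 216) + (-13w^3 - 10w^2 + 81w - 18)
  4w^4 + 28w^3 + 36w^2 - 108w - 216 = (-(4/13)w - 324/169)(-13w^3 - 10w^2 + 81w - 18) + ((7056/169)w^2 + (7056/169)w - 42336/169)
  -13w^3 - 10w^2 + 81w - 18 = (-(2197/7056)w + 169/2352)((7056/169)w^2 + (7056/169)w - 42336/169) + (0)
Last nonzero remainder: (7056/169)w^2 + (7056/169)w - 42336/169. Dividing through by 7056/169 gives the monic gcd w^2 + w - 6.
Cancel w^2 + w - 6 from numerator and denominator to get the reduced form.

(w^2 - 7w + 12)/(4w^2 + 24w + 36)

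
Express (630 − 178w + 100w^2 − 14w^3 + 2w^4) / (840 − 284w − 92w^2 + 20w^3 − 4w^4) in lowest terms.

Repeated division with remainder:
  2w^4 − 14w^3 + 100w^2 − 178w + 630 = (−1/2)(−4w^4 + 20w^3 − 92w^2 − 284w + 840) + (−4w^3 + 54w^2 − 320w + 1050)
  −4w^4 + 20w^3 − 92w^2 − 284w + 840 = (w + 17/2)(−4w^3 + 54w^2 − 320w + 1050) + (−231w^2 + 1386w − 8085)
  −4w^3 + 54w^2 − 320w + 1050 = ((4/231)w − 10/77)(−231w^2 + 1386w − 8085) + (0)
Last nonzero remainder: −231w^2 + 1386w − 8085. Dividing through by −231 gives the monic gcd w^2 − 6w + 35.
Cancel w^2 − 6w + 35 from numerator and denominator to get the reduced form.

(−9 + w − w^2)/(−12 + 2w + 2w^2)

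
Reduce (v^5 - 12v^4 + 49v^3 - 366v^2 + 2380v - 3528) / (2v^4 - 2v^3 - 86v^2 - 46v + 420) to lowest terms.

Apply the Euclidean algorithm:
  v^5 - 12v^4 + 49v^3 - 366v^2 + 2380v - 3528 = ((1/2)v - 11/2)(2v^4 - 2v^3 - 86v^2 - 46v + 420) + (81v^3 - 816v^2 + 1917v - 1218)
  2v^4 - 2v^3 - 86v^2 - 46v + 420 = ((2/81)v + 490/2187)(81v^3 - 816v^2 + 1917v - 1218) + ((36080/729)v^2 - (36080/81)v + 505120/729)
  81v^3 - 816v^2 + 1917v - 1218 = ((59049/36080)v - 63423/36080)((36080/729)v^2 - (36080/81)v + 505120/729) + (0)
Last nonzero remainder: (36080/729)v^2 - (36080/81)v + 505120/729. Dividing through by 36080/729 gives the monic gcd v^2 - 9v + 14.
Cancel v^2 - 9v + 14 from numerator and denominator to get the reduced form.

(v^3 - 3v^2 + 8v - 252)/(2v^2 + 16v + 30)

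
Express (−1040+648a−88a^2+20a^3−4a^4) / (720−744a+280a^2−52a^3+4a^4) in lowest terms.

(−26−2a−a^2)/(18−6a+a^2)

Repeated division with remainder:
  −4a^4+20a^3−88a^2+648a−1040 = (−1)(4a^4−52a^3+280a^2−744a+720) + (−32a^3+192a^2−96a−320)
  4a^4−52a^3+280a^2−744a+720 = (−(1/8)a+7/8)(−32a^3+192a^2−96a−320) + (100a^2−700a+1000)
  −32a^3+192a^2−96a−320 = (−(8/25)a−8/25)(100a^2−700a+1000) + (0)
Last nonzero remainder: 100a^2−700a+1000. Dividing through by 100 gives the monic gcd a^2−7a+10.
Cancel a^2−7a+10 from numerator and denominator to get the reduced form.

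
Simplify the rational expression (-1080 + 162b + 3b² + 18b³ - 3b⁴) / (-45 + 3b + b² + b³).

(-72 + 30b - 3b²)/(-3 + b)

Euclidean algorithm in ℚ[b]:
  -3b⁴ + 18b³ + 3b² + 162b - 1080 = (-3b + 21)(b³ + b² + 3b - 45) + (-9b² - 36b - 135)
  b³ + b² + 3b - 45 = (-(1/9)b + 1/3)(-9b² - 36b - 135) + (0)
Last nonzero remainder: -9b² - 36b - 135. Dividing through by -9 gives the monic gcd b² + 4b + 15.
Cancel b² + 4b + 15 from numerator and denominator to get the reduced form.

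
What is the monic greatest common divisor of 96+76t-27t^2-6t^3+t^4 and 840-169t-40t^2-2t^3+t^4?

Euclidean algorithm in ℚ[t]:
  t^4-6t^3-27t^2+76t+96 = (t^4-2t^3-40t^2-169t+840) + (-4t^3+13t^2+245t-744)
  t^4-2t^3-40t^2-169t+840 = (-(1/4)t-5/16)(-4t^3+13t^2+245t-744) + ((405/16)t^2-(4455/16)t+1215/2)
  -4t^3+13t^2+245t-744 = (-(64/405)t-496/405)((405/16)t^2-(4455/16)t+1215/2) + (0)
Last nonzero remainder: (405/16)t^2-(4455/16)t+1215/2. Dividing through by 405/16 gives the monic gcd t^2-11t+24.

24-11t+t^2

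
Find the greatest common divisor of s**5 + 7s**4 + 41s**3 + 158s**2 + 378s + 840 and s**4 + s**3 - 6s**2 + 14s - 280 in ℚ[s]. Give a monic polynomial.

Apply the Euclidean algorithm:
  s**5 + 7s**4 + 41s**3 + 158s**2 + 378s + 840 = (s + 6)(s**4 + s**3 - 6s**2 + 14s - 280) + (41s**3 + 180s**2 + 574s + 2520)
  s**4 + s**3 - 6s**2 + 14s - 280 = ((1/41)s - 139/1681)(41s**3 + 180s**2 + 574s + 2520) + (-(8600/1681)s**2 - 120400/1681)
  41s**3 + 180s**2 + 574s + 2520 = (-(68921/8600)s - 15129/430)(-(8600/1681)s**2 - 120400/1681) + (0)
Last nonzero remainder: -(8600/1681)s**2 - 120400/1681. Dividing through by -8600/1681 gives the monic gcd s**2 + 14.

s**2 + 14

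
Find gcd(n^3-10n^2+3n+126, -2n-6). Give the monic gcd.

n+3

Euclidean algorithm in ℚ[n]:
  n^3-10n^2+3n+126 = (-(1/2)n^2+(13/2)n-21)(-2n-6) + (0)
Last nonzero remainder: -2n-6. Dividing through by -2 gives the monic gcd n+3.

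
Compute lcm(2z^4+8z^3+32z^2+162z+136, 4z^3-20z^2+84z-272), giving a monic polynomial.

By polynomial division,
  2z^4+8z^3+32z^2+162z+136 = ((1/2)z+9/2)(4z^3-20z^2+84z-272) + (80z^2-80z+1360)
  4z^3-20z^2+84z-272 = ((1/20)z-1/5)(80z^2-80z+1360) + (0)
Last nonzero remainder: 80z^2-80z+1360. Dividing through by 80 gives the monic gcd z^2-z+17.
Then lcm(f, g) = f·g / gcd(f, g); expanding and making the result monic gives the answer.

z^5+17z^2-256z-272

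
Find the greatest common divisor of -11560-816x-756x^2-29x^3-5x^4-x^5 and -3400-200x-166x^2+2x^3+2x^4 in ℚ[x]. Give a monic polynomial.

170+27x+11x^2+x^3

Euclidean algorithm in ℚ[x]:
  -x^5-5x^4-29x^3-756x^2-816x-11560 = (-(1/2)x-2)(2x^4+2x^3-166x^2-200x-3400) + (-108x^3-1188x^2-2916x-18360)
  2x^4+2x^3-166x^2-200x-3400 = (-(1/54)x+5/27)(-108x^3-1188x^2-2916x-18360) + (0)
Last nonzero remainder: -108x^3-1188x^2-2916x-18360. Dividing through by -108 gives the monic gcd x^3+11x^2+27x+170.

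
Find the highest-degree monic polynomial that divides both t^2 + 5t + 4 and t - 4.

1

By polynomial division,
  t^2 + 5t + 4 = (t + 9)(t - 4) + (40)
  t - 4 = ((1/40)t - 1/10)(40) + (0)
The last nonzero remainder is the constant 40, so the polynomials are coprime and gcd = 1.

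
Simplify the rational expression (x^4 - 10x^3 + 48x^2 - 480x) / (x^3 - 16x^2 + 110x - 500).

By polynomial division,
  x^4 - 10x^3 + 48x^2 - 480x = (x + 6)(x^3 - 16x^2 + 110x - 500) + (34x^2 - 640x + 3000)
  x^3 - 16x^2 + 110x - 500 = ((1/34)x + 24/289)(34x^2 - 640x + 3000) + ((21650/289)x - 216500/289)
  34x^2 - 640x + 3000 = ((4913/10825)x - 1734/433)((21650/289)x - 216500/289) + (0)
Last nonzero remainder: (21650/289)x - 216500/289. Dividing through by 21650/289 gives the monic gcd x - 10.
Cancel x - 10 from numerator and denominator to get the reduced form.

(x^3 + 48x)/(x^2 - 6x + 50)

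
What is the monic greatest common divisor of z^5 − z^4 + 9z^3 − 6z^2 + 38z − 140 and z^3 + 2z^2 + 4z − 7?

Euclidean algorithm in ℚ[z]:
  z^5 − z^4 + 9z^3 − 6z^2 + 38z − 140 = (z^2 − 3z + 11)(z^3 + 2z^2 + 4z − 7) + (−9z^2 − 27z − 63)
  z^3 + 2z^2 + 4z − 7 = (−(1/9)z + 1/9)(−9z^2 − 27z − 63) + (0)
Last nonzero remainder: −9z^2 − 27z − 63. Dividing through by −9 gives the monic gcd z^2 + 3z + 7.

z^2 + 3z + 7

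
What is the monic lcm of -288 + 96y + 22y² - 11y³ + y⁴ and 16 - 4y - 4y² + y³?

1152 - 384y - 376y² + 140y³ + 18y⁴ - 11y⁵ + y⁶

By polynomial division,
  y⁴ - 11y³ + 22y² + 96y - 288 = (y - 7)(y³ - 4y² - 4y + 16) + (-2y² + 52y - 176)
  y³ - 4y² - 4y + 16 = (-(1/2)y - 11)(-2y² + 52y - 176) + (480y - 1920)
  -2y² + 52y - 176 = (-(1/240)y + 11/120)(480y - 1920) + (0)
Last nonzero remainder: 480y - 1920. Dividing through by 480 gives the monic gcd y - 4.
Then lcm(f, g) = f·g / gcd(f, g); expanding and making the result monic gives the answer.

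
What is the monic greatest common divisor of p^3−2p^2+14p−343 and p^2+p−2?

By polynomial division,
  p^3−2p^2+14p−343 = (p−3)(p^2+p−2) + (19p−349)
  p^2+p−2 = ((1/19)p+368/361)(19p−349) + (127710/361)
  19p−349 = ((6859/127710)p−125989/127710)(127710/361) + (0)
The last nonzero remainder is the constant 127710/361, so the polynomials are coprime and gcd = 1.

1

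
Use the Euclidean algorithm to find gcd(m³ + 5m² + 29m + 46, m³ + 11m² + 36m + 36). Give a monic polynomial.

Repeated division with remainder:
  m³ + 5m² + 29m + 46 = (m³ + 11m² + 36m + 36) + (-6m² - 7m + 10)
  m³ + 11m² + 36m + 36 = (-(1/6)m - 59/36)(-6m² - 7m + 10) + ((943/36)m + 943/18)
  -6m² - 7m + 10 = (-(216/943)m + 180/943)((943/36)m + 943/18) + (0)
Last nonzero remainder: (943/36)m + 943/18. Dividing through by 943/36 gives the monic gcd m + 2.

m + 2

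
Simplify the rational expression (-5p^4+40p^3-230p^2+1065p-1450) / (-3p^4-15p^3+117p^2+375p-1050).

(5p^2-5p+145)/(3p^2+36p+105)

Repeated division with remainder:
  -5p^4+40p^3-230p^2+1065p-1450 = (5/3)(-3p^4-15p^3+117p^2+375p-1050) + (65p^3-425p^2+440p+300)
  -3p^4-15p^3+117p^2+375p-1050 = (-(3/65)p-90/169)(65p^3-425p^2+440p+300) + (-(15045/169)p^2+(105315/169)p-150450/169)
  65p^3-425p^2+440p+300 = (-(2197/3009)p-338/1003)(-(15045/169)p^2+(105315/169)p-150450/169) + (0)
Last nonzero remainder: -(15045/169)p^2+(105315/169)p-150450/169. Dividing through by -15045/169 gives the monic gcd p^2-7p+10.
Cancel p^2-7p+10 from numerator and denominator to get the reduced form.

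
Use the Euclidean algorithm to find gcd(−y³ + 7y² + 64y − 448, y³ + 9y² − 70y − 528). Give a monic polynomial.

Euclidean algorithm in ℚ[y]:
  −y³ + 7y² + 64y − 448 = (−1)(y³ + 9y² − 70y − 528) + (16y² − 6y − 976)
  y³ + 9y² − 70y − 528 = ((1/16)y + 75/128)(16y² − 6y − 976) + (−(351/64)y + 351/8)
  16y² − 6y − 976 = (−(1024/351)y − 7808/351)(−(351/64)y + 351/8) + (0)
Last nonzero remainder: −(351/64)y + 351/8. Dividing through by −351/64 gives the monic gcd y − 8.

y − 8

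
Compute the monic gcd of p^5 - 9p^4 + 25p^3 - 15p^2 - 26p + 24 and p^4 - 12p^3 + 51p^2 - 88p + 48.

p^3 - 8p^2 + 19p - 12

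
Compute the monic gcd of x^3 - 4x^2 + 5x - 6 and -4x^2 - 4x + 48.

Apply the Euclidean algorithm:
  x^3 - 4x^2 + 5x - 6 = (-(1/4)x + 5/4)(-4x^2 - 4x + 48) + (22x - 66)
  -4x^2 - 4x + 48 = (-(2/11)x - 8/11)(22x - 66) + (0)
Last nonzero remainder: 22x - 66. Dividing through by 22 gives the monic gcd x - 3.

x - 3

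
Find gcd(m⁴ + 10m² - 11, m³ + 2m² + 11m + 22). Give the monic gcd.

Euclidean algorithm in ℚ[m]:
  m⁴ + 10m² - 11 = (m - 2)(m³ + 2m² + 11m + 22) + (3m² + 33)
  m³ + 2m² + 11m + 22 = ((1/3)m + 2/3)(3m² + 33) + (0)
Last nonzero remainder: 3m² + 33. Dividing through by 3 gives the monic gcd m² + 11.

m² + 11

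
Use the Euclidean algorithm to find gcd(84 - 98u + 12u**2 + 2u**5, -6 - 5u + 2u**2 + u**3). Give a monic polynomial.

Apply the Euclidean algorithm:
  2u**5 + 12u**2 - 98u + 84 = (2u**2 - 4u + 18)(u**3 + 2u**2 - 5u - 6) + (-32u**2 - 32u + 192)
  u**3 + 2u**2 - 5u - 6 = (-(1/32)u - 1/32)(-32u**2 - 32u + 192) + (0)
Last nonzero remainder: -32u**2 - 32u + 192. Dividing through by -32 gives the monic gcd u**2 + u - 6.

-6 + u + u**2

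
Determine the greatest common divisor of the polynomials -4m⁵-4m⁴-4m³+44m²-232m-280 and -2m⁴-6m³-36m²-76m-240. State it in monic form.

Euclidean algorithm in ℚ[m]:
  -4m⁵-4m⁴-4m³+44m²-232m-280 = (2m-4)(-2m⁴-6m³-36m²-76m-240) + (44m³+52m²-56m-1240)
  -2m⁴-6m³-36m²-76m-240 = (-(1/22)m-10/121)(44m³+52m²-56m-1240) + (-(4144/121)m²-(16576/121)m-41440/121)
  44m³+52m²-56m-1240 = (-(1331/1036)m+3751/1036)(-(4144/121)m²-(16576/121)m-41440/121) + (0)
Last nonzero remainder: -(4144/121)m²-(16576/121)m-41440/121. Dividing through by -4144/121 gives the monic gcd m²+4m+10.

m²+4m+10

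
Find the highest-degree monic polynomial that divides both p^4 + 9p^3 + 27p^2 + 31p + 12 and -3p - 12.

Apply the Euclidean algorithm:
  p^4 + 9p^3 + 27p^2 + 31p + 12 = (-(1/3)p^3 - (5/3)p^2 - (7/3)p - 1)(-3p - 12) + (0)
Last nonzero remainder: -3p - 12. Dividing through by -3 gives the monic gcd p + 4.

p + 4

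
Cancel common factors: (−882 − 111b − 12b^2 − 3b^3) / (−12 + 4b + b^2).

(−147 + 6b − 3b^2)/(−2 + b)

Euclidean algorithm in ℚ[b]:
  −3b^3 − 12b^2 − 111b − 882 = (−3b)(b^2 + 4b − 12) + (−147b − 882)
  b^2 + 4b − 12 = (−(1/147)b + 2/147)(−147b − 882) + (0)
Last nonzero remainder: −147b − 882. Dividing through by −147 gives the monic gcd b + 6.
Cancel b + 6 from numerator and denominator to get the reduced form.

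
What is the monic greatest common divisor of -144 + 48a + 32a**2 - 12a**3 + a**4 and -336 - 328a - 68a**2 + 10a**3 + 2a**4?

By polynomial division,
  a**4 - 12a**3 + 32a**2 + 48a - 144 = (1/2)(2a**4 + 10a**3 - 68a**2 - 328a - 336) + (-17a**3 + 66a**2 + 212a + 24)
  2a**4 + 10a**3 - 68a**2 - 328a - 336 = (-(2/17)a - 302/289)(-17a**3 + 66a**2 + 212a + 24) + ((7488/289)a**2 - (29952/289)a - 89856/289)
  -17a**3 + 66a**2 + 212a + 24 = (-(4913/7488)a - 289/3744)((7488/289)a**2 - (29952/289)a - 89856/289) + (0)
Last nonzero remainder: (7488/289)a**2 - (29952/289)a - 89856/289. Dividing through by 7488/289 gives the monic gcd a**2 - 4a - 12.

-12 - 4a + a**2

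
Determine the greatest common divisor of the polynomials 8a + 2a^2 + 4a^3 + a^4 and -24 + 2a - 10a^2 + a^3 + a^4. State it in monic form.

Euclidean algorithm in ℚ[a]:
  a^4 + 4a^3 + 2a^2 + 8a = (a^4 + a^3 - 10a^2 + 2a - 24) + (3a^3 + 12a^2 + 6a + 24)
  a^4 + a^3 - 10a^2 + 2a - 24 = ((1/3)a - 1)(3a^3 + 12a^2 + 6a + 24) + (0)
Last nonzero remainder: 3a^3 + 12a^2 + 6a + 24. Dividing through by 3 gives the monic gcd a^3 + 4a^2 + 2a + 8.

8 + 2a + 4a^2 + a^3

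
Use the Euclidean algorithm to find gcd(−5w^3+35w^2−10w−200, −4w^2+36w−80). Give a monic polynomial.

w^2−9w+20

Apply the Euclidean algorithm:
  −5w^3+35w^2−10w−200 = ((5/4)w+5/2)(−4w^2+36w−80) + (0)
Last nonzero remainder: −4w^2+36w−80. Dividing through by −4 gives the monic gcd w^2−9w+20.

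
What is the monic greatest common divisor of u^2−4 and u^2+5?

Euclidean algorithm in ℚ[u]:
  u^2−4 = (u^2+5) + (−9)
  u^2+5 = (−(1/9)u^2−5/9)(−9) + (0)
The last nonzero remainder is the constant −9, so the polynomials are coprime and gcd = 1.

1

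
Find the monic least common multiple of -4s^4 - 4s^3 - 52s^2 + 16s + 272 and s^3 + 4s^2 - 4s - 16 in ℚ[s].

Apply the Euclidean algorithm:
  -4s^4 - 4s^3 - 52s^2 + 16s + 272 = (-4s + 12)(s^3 + 4s^2 - 4s - 16) + (-116s^2 + 464)
  s^3 + 4s^2 - 4s - 16 = (-(1/116)s - 1/29)(-116s^2 + 464) + (0)
Last nonzero remainder: -116s^2 + 464. Dividing through by -116 gives the monic gcd s^2 - 4.
Then lcm(f, g) = f·g / gcd(f, g); expanding and making the result monic gives the answer.

s^5 + 5s^4 + 17s^3 + 48s^2 - 84s - 272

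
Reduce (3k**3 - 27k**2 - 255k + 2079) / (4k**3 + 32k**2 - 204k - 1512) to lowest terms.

Apply the Euclidean algorithm:
  3k**3 - 27k**2 - 255k + 2079 = (3/4)(4k**3 + 32k**2 - 204k - 1512) + (-51k**2 - 102k + 3213)
  4k**3 + 32k**2 - 204k - 1512 = (-(4/51)k - 8/17)(-51k**2 - 102k + 3213) + (0)
Last nonzero remainder: -51k**2 - 102k + 3213. Dividing through by -51 gives the monic gcd k**2 + 2k - 63.
Cancel k**2 + 2k - 63 from numerator and denominator to get the reduced form.

(3k - 33)/(4k + 24)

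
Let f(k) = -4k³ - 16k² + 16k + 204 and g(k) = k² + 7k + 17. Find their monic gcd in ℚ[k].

k² + 7k + 17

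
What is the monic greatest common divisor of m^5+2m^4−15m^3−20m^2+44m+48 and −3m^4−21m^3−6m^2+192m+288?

m^3+3m^2−10m−24

By polynomial division,
  m^5+2m^4−15m^3−20m^2+44m+48 = (−(1/3)m+5/3)(−3m^4−21m^3−6m^2+192m+288) + (18m^3+54m^2−180m−432)
  −3m^4−21m^3−6m^2+192m+288 = (−(1/6)m−2/3)(18m^3+54m^2−180m−432) + (0)
Last nonzero remainder: 18m^3+54m^2−180m−432. Dividing through by 18 gives the monic gcd m^3+3m^2−10m−24.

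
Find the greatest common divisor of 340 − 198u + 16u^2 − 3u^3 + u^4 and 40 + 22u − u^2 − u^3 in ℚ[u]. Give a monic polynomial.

Repeated division with remainder:
  u^4 − 3u^3 + 16u^2 − 198u + 340 = (−u + 4)(−u^3 − u^2 + 22u + 40) + (42u^2 − 246u + 180)
  −u^3 − u^2 + 22u + 40 = (−(1/42)u − 8/49)(42u^2 − 246u + 180) + (−(680/49)u + 3400/49)
  42u^2 − 246u + 180 = (−(1029/340)u + 441/170)(−(680/49)u + 3400/49) + (0)
Last nonzero remainder: −(680/49)u + 3400/49. Dividing through by −680/49 gives the monic gcd u − 5.

−5 + u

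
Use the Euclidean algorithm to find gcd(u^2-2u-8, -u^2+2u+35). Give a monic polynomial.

1

Repeated division with remainder:
  u^2-2u-8 = (-1)(-u^2+2u+35) + (27)
  -u^2+2u+35 = (-(1/27)u^2+(2/27)u+35/27)(27) + (0)
The last nonzero remainder is the constant 27, so the polynomials are coprime and gcd = 1.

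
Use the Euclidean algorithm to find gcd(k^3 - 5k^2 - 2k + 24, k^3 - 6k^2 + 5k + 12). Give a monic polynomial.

k^2 - 7k + 12

By polynomial division,
  k^3 - 5k^2 - 2k + 24 = (k^3 - 6k^2 + 5k + 12) + (k^2 - 7k + 12)
  k^3 - 6k^2 + 5k + 12 = (k + 1)(k^2 - 7k + 12) + (0)
The last nonzero remainder k^2 - 7k + 12 is already monic.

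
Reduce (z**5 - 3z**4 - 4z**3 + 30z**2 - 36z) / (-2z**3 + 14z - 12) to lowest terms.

Apply the Euclidean algorithm:
  z**5 - 3z**4 - 4z**3 + 30z**2 - 36z = (-(1/2)z**2 + (3/2)z - 3/2)(-2z**3 + 14z - 12) + (3z**2 + 3z - 18)
  -2z**3 + 14z - 12 = (-(2/3)z + 2/3)(3z**2 + 3z - 18) + (0)
Last nonzero remainder: 3z**2 + 3z - 18. Dividing through by 3 gives the monic gcd z**2 + z - 6.
Cancel z**2 + z - 6 from numerator and denominator to get the reduced form.

(-z**3 + 4z**2 - 6z)/(2z - 2)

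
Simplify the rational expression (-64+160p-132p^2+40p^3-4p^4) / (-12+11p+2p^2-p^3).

(16-20p+4p^2)/(3+p)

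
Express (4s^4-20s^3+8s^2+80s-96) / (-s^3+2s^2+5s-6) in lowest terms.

(-4s^2+16s-16)/(s-1)

Repeated division with remainder:
  4s^4-20s^3+8s^2+80s-96 = (-4s+12)(-s^3+2s^2+5s-6) + (4s^2-4s-24)
  -s^3+2s^2+5s-6 = (-(1/4)s+1/4)(4s^2-4s-24) + (0)
Last nonzero remainder: 4s^2-4s-24. Dividing through by 4 gives the monic gcd s^2-s-6.
Cancel s^2-s-6 from numerator and denominator to get the reduced form.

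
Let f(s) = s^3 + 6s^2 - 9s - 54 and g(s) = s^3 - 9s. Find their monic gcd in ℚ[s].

Apply the Euclidean algorithm:
  s^3 + 6s^2 - 9s - 54 = (s^3 - 9s) + (6s^2 - 54)
  s^3 - 9s = ((1/6)s)(6s^2 - 54) + (0)
Last nonzero remainder: 6s^2 - 54. Dividing through by 6 gives the monic gcd s^2 - 9.

s^2 - 9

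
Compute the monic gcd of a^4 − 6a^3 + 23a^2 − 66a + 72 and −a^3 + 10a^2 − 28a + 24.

a − 2

Apply the Euclidean algorithm:
  a^4 − 6a^3 + 23a^2 − 66a + 72 = (−a − 4)(−a^3 + 10a^2 − 28a + 24) + (35a^2 − 154a + 168)
  −a^3 + 10a^2 − 28a + 24 = (−(1/35)a + 4/25)(35a^2 − 154a + 168) + ((36/25)a − 72/25)
  35a^2 − 154a + 168 = ((875/36)a − 175/3)((36/25)a − 72/25) + (0)
Last nonzero remainder: (36/25)a − 72/25. Dividing through by 36/25 gives the monic gcd a − 2.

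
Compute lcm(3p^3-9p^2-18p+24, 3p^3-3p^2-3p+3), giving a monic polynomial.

By polynomial division,
  3p^3-9p^2-18p+24 = (3p^3-3p^2-3p+3) + (-6p^2-15p+21)
  3p^3-3p^2-3p+3 = (-(1/2)p+7/4)(-6p^2-15p+21) + ((135/4)p-135/4)
  -6p^2-15p+21 = (-(8/45)p-28/45)((135/4)p-135/4) + (0)
Last nonzero remainder: (135/4)p-135/4. Dividing through by 135/4 gives the monic gcd p-1.
Then lcm(f, g) = f·g / gcd(f, g); expanding and making the result monic gives the answer.

p^5-3p^4-7p^3+11p^2+6p-8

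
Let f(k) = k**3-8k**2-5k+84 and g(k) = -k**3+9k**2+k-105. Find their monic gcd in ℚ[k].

k**2-4k-21

Apply the Euclidean algorithm:
  k**3-8k**2-5k+84 = (-1)(-k**3+9k**2+k-105) + (k**2-4k-21)
  -k**3+9k**2+k-105 = (-k+5)(k**2-4k-21) + (0)
The last nonzero remainder k**2-4k-21 is already monic.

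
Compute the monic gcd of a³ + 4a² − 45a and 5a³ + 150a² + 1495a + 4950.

Apply the Euclidean algorithm:
  a³ + 4a² − 45a = (1/5)(5a³ + 150a² + 1495a + 4950) + (−26a² − 344a − 990)
  5a³ + 150a² + 1495a + 4950 = (−(5/26)a − 545/169)(−26a² − 344a − 990) + ((33000/169)a + 297000/169)
  −26a² − 344a − 990 = (−(2197/16500)a − 169/300)((33000/169)a + 297000/169) + (0)
Last nonzero remainder: (33000/169)a + 297000/169. Dividing through by 33000/169 gives the monic gcd a + 9.

a + 9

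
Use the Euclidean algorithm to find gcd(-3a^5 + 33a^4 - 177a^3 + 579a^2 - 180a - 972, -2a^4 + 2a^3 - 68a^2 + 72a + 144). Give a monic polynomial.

a^2 - a - 2

By polynomial division,
  -3a^5 + 33a^4 - 177a^3 + 579a^2 - 180a - 972 = ((3/2)a - 15)(-2a^4 + 2a^3 - 68a^2 + 72a + 144) + (-45a^3 - 549a^2 + 684a + 1188)
  -2a^4 + 2a^3 - 68a^2 + 72a + 144 = ((2/45)a - 44/75)(-45a^3 - 549a^2 + 684a + 1188) + (-(10512/25)a^2 + (10512/25)a + 21024/25)
  -45a^3 - 549a^2 + 684a + 1188 = ((125/1168)a + 825/584)(-(10512/25)a^2 + (10512/25)a + 21024/25) + (0)
Last nonzero remainder: -(10512/25)a^2 + (10512/25)a + 21024/25. Dividing through by -10512/25 gives the monic gcd a^2 - a - 2.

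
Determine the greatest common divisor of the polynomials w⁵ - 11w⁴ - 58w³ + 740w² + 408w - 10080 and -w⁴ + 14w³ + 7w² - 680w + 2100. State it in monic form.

Repeated division with remainder:
  w⁵ - 11w⁴ - 58w³ + 740w² + 408w - 10080 = (-w - 3)(-w⁴ + 14w³ + 7w² - 680w + 2100) + (-9w³ + 81w² + 468w - 3780)
  -w⁴ + 14w³ + 7w² - 680w + 2100 = ((1/9)w - 5/9)(-9w³ + 81w² + 468w - 3780) + (0)
Last nonzero remainder: -9w³ + 81w² + 468w - 3780. Dividing through by -9 gives the monic gcd w³ - 9w² - 52w + 420.

w³ - 9w² - 52w + 420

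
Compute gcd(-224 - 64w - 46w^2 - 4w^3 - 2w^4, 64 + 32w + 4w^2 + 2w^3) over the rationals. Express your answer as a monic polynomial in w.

16 + w^2

Apply the Euclidean algorithm:
  -2w^4 - 4w^3 - 46w^2 - 64w - 224 = (-w)(2w^3 + 4w^2 + 32w + 64) + (-14w^2 - 224)
  2w^3 + 4w^2 + 32w + 64 = (-(1/7)w - 2/7)(-14w^2 - 224) + (0)
Last nonzero remainder: -14w^2 - 224. Dividing through by -14 gives the monic gcd w^2 + 16.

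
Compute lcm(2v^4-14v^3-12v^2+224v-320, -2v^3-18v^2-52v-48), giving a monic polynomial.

v^6-2v^5-35v^4+40v^3+364v^2-128v-960

Apply the Euclidean algorithm:
  2v^4-14v^3-12v^2+224v-320 = (-v+16)(-2v^3-18v^2-52v-48) + (224v^2+1008v+448)
  -2v^3-18v^2-52v-48 = (-(1/112)v-9/224)(224v^2+1008v+448) + (-(15/2)v-30)
  224v^2+1008v+448 = (-(448/15)v-224/15)(-(15/2)v-30) + (0)
Last nonzero remainder: -(15/2)v-30. Dividing through by -15/2 gives the monic gcd v+4.
Then lcm(f, g) = f·g / gcd(f, g); expanding and making the result monic gives the answer.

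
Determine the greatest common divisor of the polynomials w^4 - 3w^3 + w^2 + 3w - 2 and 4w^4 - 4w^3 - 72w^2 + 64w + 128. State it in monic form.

By polynomial division,
  w^4 - 3w^3 + w^2 + 3w - 2 = (1/4)(4w^4 - 4w^3 - 72w^2 + 64w + 128) + (-2w^3 + 19w^2 - 13w - 34)
  4w^4 - 4w^3 - 72w^2 + 64w + 128 = (-2w - 17)(-2w^3 + 19w^2 - 13w - 34) + (225w^2 - 225w - 450)
  -2w^3 + 19w^2 - 13w - 34 = (-(2/225)w + 17/225)(225w^2 - 225w - 450) + (0)
Last nonzero remainder: 225w^2 - 225w - 450. Dividing through by 225 gives the monic gcd w^2 - w - 2.

w^2 - w - 2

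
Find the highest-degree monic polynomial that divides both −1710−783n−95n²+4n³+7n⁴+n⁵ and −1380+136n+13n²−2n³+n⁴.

Euclidean algorithm in ℚ[n]:
  n⁵+7n⁴+4n³−95n²−783n−1710 = (n+9)(n⁴−2n³+13n²+136n−1380) + (9n³−348n²−627n+10710)
  n⁴−2n³+13n²+136n−1380 = ((1/9)n+110/27)(9n³−348n²−627n+10710) + ((13504/9)n²+(13504/9)n−135040/3)
  9n³−348n²−627n+10710 = ((81/13504)n−3213/13504)((13504/9)n²+(13504/9)n−135040/3) + (0)
Last nonzero remainder: (13504/9)n²+(13504/9)n−135040/3. Dividing through by 13504/9 gives the monic gcd n²+n−30.

−30+n+n²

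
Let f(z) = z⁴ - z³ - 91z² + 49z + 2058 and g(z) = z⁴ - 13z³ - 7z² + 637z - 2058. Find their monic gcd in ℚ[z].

z³ - 7z² - 49z + 343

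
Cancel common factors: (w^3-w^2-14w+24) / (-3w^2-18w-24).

Euclidean algorithm in ℚ[w]:
  w^3-w^2-14w+24 = (-(1/3)w+7/3)(-3w^2-18w-24) + (20w+80)
  -3w^2-18w-24 = (-(3/20)w-3/10)(20w+80) + (0)
Last nonzero remainder: 20w+80. Dividing through by 20 gives the monic gcd w+4.
Cancel w+4 from numerator and denominator to get the reduced form.

(-w^2+5w-6)/(3w+6)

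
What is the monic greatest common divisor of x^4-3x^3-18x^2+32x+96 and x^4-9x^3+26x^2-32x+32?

x^2-8x+16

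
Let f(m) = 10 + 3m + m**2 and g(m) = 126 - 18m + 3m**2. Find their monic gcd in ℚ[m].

By polynomial division,
  m**2 + 3m + 10 = (1/3)(3m**2 - 18m + 126) + (9m - 32)
  3m**2 - 18m + 126 = ((1/3)m - 22/27)(9m - 32) + (2698/27)
  9m - 32 = ((243/2698)m - 432/1349)(2698/27) + (0)
The last nonzero remainder is the constant 2698/27, so the polynomials are coprime and gcd = 1.

1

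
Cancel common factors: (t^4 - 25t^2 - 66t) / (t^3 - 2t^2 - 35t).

(t^3 - 25t - 66)/(t^2 - 2t - 35)

By polynomial division,
  t^4 - 25t^2 - 66t = (t + 2)(t^3 - 2t^2 - 35t) + (14t^2 + 4t)
  t^3 - 2t^2 - 35t = ((1/14)t - 8/49)(14t^2 + 4t) + (-(1683/49)t)
  14t^2 + 4t = (-(686/1683)t - 196/1683)(-(1683/49)t) + (0)
Last nonzero remainder: -(1683/49)t. Dividing through by -1683/49 gives the monic gcd t.
Cancel t from numerator and denominator to get the reduced form.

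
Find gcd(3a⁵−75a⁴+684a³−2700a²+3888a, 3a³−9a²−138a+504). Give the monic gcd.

Repeated division with remainder:
  3a⁵−75a⁴+684a³−2700a²+3888a = (a²−22a+208)(3a³−9a²−138a+504) + (−4368a²+43680a−104832)
  3a³−9a²−138a+504 = (−(1/1456)a−1/208)(−4368a²+43680a−104832) + (0)
Last nonzero remainder: −4368a²+43680a−104832. Dividing through by −4368 gives the monic gcd a²−10a+24.

a²−10a+24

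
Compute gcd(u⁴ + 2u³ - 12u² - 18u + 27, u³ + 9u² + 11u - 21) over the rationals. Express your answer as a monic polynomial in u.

u² + 2u - 3

Repeated division with remainder:
  u⁴ + 2u³ - 12u² - 18u + 27 = (u - 7)(u³ + 9u² + 11u - 21) + (40u² + 80u - 120)
  u³ + 9u² + 11u - 21 = ((1/40)u + 7/40)(40u² + 80u - 120) + (0)
Last nonzero remainder: 40u² + 80u - 120. Dividing through by 40 gives the monic gcd u² + 2u - 3.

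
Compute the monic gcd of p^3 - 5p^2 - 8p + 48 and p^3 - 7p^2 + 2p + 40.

p - 4

By polynomial division,
  p^3 - 5p^2 - 8p + 48 = (p^3 - 7p^2 + 2p + 40) + (2p^2 - 10p + 8)
  p^3 - 7p^2 + 2p + 40 = ((1/2)p - 1)(2p^2 - 10p + 8) + (-12p + 48)
  2p^2 - 10p + 8 = (-(1/6)p + 1/6)(-12p + 48) + (0)
Last nonzero remainder: -12p + 48. Dividing through by -12 gives the monic gcd p - 4.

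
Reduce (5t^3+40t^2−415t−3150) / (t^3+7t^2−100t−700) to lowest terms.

(5t−45)/(t−10)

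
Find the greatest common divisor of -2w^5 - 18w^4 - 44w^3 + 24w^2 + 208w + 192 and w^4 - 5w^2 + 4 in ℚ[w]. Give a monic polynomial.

w^2 - 4

Euclidean algorithm in ℚ[w]:
  -2w^5 - 18w^4 - 44w^3 + 24w^2 + 208w + 192 = (-2w - 18)(w^4 - 5w^2 + 4) + (-54w^3 - 66w^2 + 216w + 264)
  w^4 - 5w^2 + 4 = (-(1/54)w + 11/486)(-54w^3 - 66w^2 + 216w + 264) + ((40/81)w^2 - 160/81)
  -54w^3 - 66w^2 + 216w + 264 = (-(2187/20)w - 2673/20)((40/81)w^2 - 160/81) + (0)
Last nonzero remainder: (40/81)w^2 - 160/81. Dividing through by 40/81 gives the monic gcd w^2 - 4.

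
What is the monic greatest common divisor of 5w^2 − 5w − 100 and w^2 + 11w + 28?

Apply the Euclidean algorithm:
  5w^2 − 5w − 100 = (5)(w^2 + 11w + 28) + (−60w − 240)
  w^2 + 11w + 28 = (−(1/60)w − 7/60)(−60w − 240) + (0)
Last nonzero remainder: −60w − 240. Dividing through by −60 gives the monic gcd w + 4.

w + 4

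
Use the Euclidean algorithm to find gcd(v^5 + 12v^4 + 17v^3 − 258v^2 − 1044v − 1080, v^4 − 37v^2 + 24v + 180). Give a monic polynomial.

v^3 + 3v^2 − 28v − 60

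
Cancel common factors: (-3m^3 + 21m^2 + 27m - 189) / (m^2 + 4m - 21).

(-3m^2 + 12m + 63)/(m + 7)

Repeated division with remainder:
  -3m^3 + 21m^2 + 27m - 189 = (-3m + 33)(m^2 + 4m - 21) + (-168m + 504)
  m^2 + 4m - 21 = (-(1/168)m - 1/24)(-168m + 504) + (0)
Last nonzero remainder: -168m + 504. Dividing through by -168 gives the monic gcd m - 3.
Cancel m - 3 from numerator and denominator to get the reduced form.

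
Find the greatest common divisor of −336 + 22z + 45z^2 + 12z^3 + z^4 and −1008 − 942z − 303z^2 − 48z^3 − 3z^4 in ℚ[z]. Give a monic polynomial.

168 + 73z + 14z^2 + z^3

Euclidean algorithm in ℚ[z]:
  z^4 + 12z^3 + 45z^2 + 22z − 336 = (−1/3)(−3z^4 − 48z^3 − 303z^2 − 942z − 1008) + (−4z^3 − 56z^2 − 292z − 672)
  −3z^4 − 48z^3 − 303z^2 − 942z − 1008 = ((3/4)z + 3/2)(−4z^3 − 56z^2 − 292z − 672) + (0)
Last nonzero remainder: −4z^3 − 56z^2 − 292z − 672. Dividing through by −4 gives the monic gcd z^3 + 14z^2 + 73z + 168.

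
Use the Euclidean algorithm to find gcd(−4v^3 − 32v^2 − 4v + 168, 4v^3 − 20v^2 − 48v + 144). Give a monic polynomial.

v^2 + v − 6

Repeated division with remainder:
  −4v^3 − 32v^2 − 4v + 168 = (−1)(4v^3 − 20v^2 − 48v + 144) + (−52v^2 − 52v + 312)
  4v^3 − 20v^2 − 48v + 144 = (−(1/13)v + 6/13)(−52v^2 − 52v + 312) + (0)
Last nonzero remainder: −52v^2 − 52v + 312. Dividing through by −52 gives the monic gcd v^2 + v − 6.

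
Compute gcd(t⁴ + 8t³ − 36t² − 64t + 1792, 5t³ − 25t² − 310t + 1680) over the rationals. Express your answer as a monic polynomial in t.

Apply the Euclidean algorithm:
  t⁴ + 8t³ − 36t² − 64t + 1792 = ((1/5)t + 13/5)(5t³ − 25t² − 310t + 1680) + (91t² + 406t − 2576)
  5t³ − 25t² − 310t + 1680 = ((5/91)t − 615/1183)(91t² + 406t − 2576) + ((7200/169)t + 57600/169)
  91t² + 406t − 2576 = ((15379/7200)t − 27209/3600)((7200/169)t + 57600/169) + (0)
Last nonzero remainder: (7200/169)t + 57600/169. Dividing through by 7200/169 gives the monic gcd t + 8.

t + 8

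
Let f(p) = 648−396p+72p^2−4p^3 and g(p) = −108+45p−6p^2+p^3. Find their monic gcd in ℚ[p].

−3+p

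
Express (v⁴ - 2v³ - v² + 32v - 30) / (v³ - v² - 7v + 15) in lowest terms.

(v³ - 5v² + 14v - 10)/(v² - 4v + 5)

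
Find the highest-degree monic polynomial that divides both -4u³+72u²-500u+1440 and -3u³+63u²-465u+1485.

u²-10u+45

Repeated division with remainder:
  -4u³+72u²-500u+1440 = (4/3)(-3u³+63u²-465u+1485) + (-12u²+120u-540)
  -3u³+63u²-465u+1485 = ((1/4)u-11/4)(-12u²+120u-540) + (0)
Last nonzero remainder: -12u²+120u-540. Dividing through by -12 gives the monic gcd u²-10u+45.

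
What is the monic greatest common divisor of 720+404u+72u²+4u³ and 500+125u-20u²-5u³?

20+9u+u²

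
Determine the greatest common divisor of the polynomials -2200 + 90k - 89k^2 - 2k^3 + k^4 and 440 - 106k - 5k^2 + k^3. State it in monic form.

-110 - k + k^2

Repeated division with remainder:
  k^4 - 2k^3 - 89k^2 + 90k - 2200 = (k + 3)(k^3 - 5k^2 - 106k + 440) + (32k^2 - 32k - 3520)
  k^3 - 5k^2 - 106k + 440 = ((1/32)k - 1/8)(32k^2 - 32k - 3520) + (0)
Last nonzero remainder: 32k^2 - 32k - 3520. Dividing through by 32 gives the monic gcd k^2 - k - 110.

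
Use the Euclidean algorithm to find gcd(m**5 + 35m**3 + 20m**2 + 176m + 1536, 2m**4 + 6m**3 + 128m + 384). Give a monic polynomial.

Repeated division with remainder:
  m**5 + 35m**3 + 20m**2 + 176m + 1536 = ((1/2)m − 3/2)(2m**4 + 6m**3 + 128m + 384) + (44m**3 − 44m**2 + 176m + 2112)
  2m**4 + 6m**3 + 128m + 384 = ((1/22)m + 2/11)(44m**3 − 44m**2 + 176m + 2112) + (0)
Last nonzero remainder: 44m**3 − 44m**2 + 176m + 2112. Dividing through by 44 gives the monic gcd m**3 − m**2 + 4m + 48.

m**3 − m**2 + 4m + 48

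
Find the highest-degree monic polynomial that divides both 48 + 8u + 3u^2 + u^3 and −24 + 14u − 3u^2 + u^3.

12 − u + u^2

Repeated division with remainder:
  u^3 + 3u^2 + 8u + 48 = (u^3 − 3u^2 + 14u − 24) + (6u^2 − 6u + 72)
  u^3 − 3u^2 + 14u − 24 = ((1/6)u − 1/3)(6u^2 − 6u + 72) + (0)
Last nonzero remainder: 6u^2 − 6u + 72. Dividing through by 6 gives the monic gcd u^2 − u + 12.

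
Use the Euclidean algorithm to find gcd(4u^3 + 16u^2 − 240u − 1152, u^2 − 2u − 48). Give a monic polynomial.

Repeated division with remainder:
  4u^3 + 16u^2 − 240u − 1152 = (4u + 24)(u^2 − 2u − 48) + (0)
The last nonzero remainder u^2 − 2u − 48 is already monic.

u^2 − 2u − 48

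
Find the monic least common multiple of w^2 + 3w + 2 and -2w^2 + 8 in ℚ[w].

w^3 + w^2 - 4w - 4

Apply the Euclidean algorithm:
  w^2 + 3w + 2 = (-1/2)(-2w^2 + 8) + (3w + 6)
  -2w^2 + 8 = (-(2/3)w + 4/3)(3w + 6) + (0)
Last nonzero remainder: 3w + 6. Dividing through by 3 gives the monic gcd w + 2.
Then lcm(f, g) = f·g / gcd(f, g); expanding and making the result monic gives the answer.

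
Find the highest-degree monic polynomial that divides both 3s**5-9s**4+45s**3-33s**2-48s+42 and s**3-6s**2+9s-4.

Euclidean algorithm in ℚ[s]:
  3s**5-9s**4+45s**3-33s**2-48s+42 = (3s**2+9s+72)(s**3-6s**2+9s-4) + (330s**2-660s+330)
  s**3-6s**2+9s-4 = ((1/330)s-2/165)(330s**2-660s+330) + (0)
Last nonzero remainder: 330s**2-660s+330. Dividing through by 330 gives the monic gcd s**2-2s+1.

s**2-2s+1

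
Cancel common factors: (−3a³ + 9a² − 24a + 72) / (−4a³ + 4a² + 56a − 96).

By polynomial division,
  −3a³ + 9a² − 24a + 72 = (3/4)(−4a³ + 4a² + 56a − 96) + (6a² − 66a + 144)
  −4a³ + 4a² + 56a − 96 = (−(2/3)a − 20/3)(6a² − 66a + 144) + (−288a + 864)
  6a² − 66a + 144 = (−(1/48)a + 1/6)(−288a + 864) + (0)
Last nonzero remainder: −288a + 864. Dividing through by −288 gives the monic gcd a − 3.
Cancel a − 3 from numerator and denominator to get the reduced form.

(3a² + 24)/(4a² + 8a − 32)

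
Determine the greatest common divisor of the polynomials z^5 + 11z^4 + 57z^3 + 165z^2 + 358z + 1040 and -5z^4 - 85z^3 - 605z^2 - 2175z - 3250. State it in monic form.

z^3 + 12z^2 + 61z + 130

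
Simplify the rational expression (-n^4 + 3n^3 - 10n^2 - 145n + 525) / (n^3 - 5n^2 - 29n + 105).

(-n^2 + 5n - 35)/(n - 7)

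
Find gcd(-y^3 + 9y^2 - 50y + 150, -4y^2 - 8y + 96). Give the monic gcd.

1

Euclidean algorithm in ℚ[y]:
  -y^3 + 9y^2 - 50y + 150 = ((1/4)y - 11/4)(-4y^2 - 8y + 96) + (-96y + 414)
  -4y^2 - 8y + 96 = ((1/24)y + 101/384)(-96y + 414) + (-825/64)
  -96y + 414 = ((2048/275)y - 8832/275)(-825/64) + (0)
The last nonzero remainder is the constant -825/64, so the polynomials are coprime and gcd = 1.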